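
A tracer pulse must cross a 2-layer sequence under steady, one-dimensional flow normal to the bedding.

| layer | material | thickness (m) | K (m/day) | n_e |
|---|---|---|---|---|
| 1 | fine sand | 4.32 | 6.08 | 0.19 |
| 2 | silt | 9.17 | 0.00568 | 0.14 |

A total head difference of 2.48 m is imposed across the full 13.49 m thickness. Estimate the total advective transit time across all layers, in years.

3.75

With flow normal to the layers, continuity requires the same specific discharge q through every layer.
Σ(b_i/K_i) = 4.32/6.08 + 9.17/0.00568 = 1615 d.
q = Δh / Σ(b_i/K_i) = 2.48 / 1615 = 0.001535 m/day.
In each layer the seepage velocity is v_i = q/n_i, so the layer transit time is t_i = b_i·n_i / q:
  layer 1 (fine sand): t_1 = 4.32 × 0.19 / 0.001535 = 534.6 d
  layer 2 (silt): t_2 = 9.17 × 0.14 / 0.001535 = 836.1 d
Total t = Σ t_i = 1371 days = 3.753 years.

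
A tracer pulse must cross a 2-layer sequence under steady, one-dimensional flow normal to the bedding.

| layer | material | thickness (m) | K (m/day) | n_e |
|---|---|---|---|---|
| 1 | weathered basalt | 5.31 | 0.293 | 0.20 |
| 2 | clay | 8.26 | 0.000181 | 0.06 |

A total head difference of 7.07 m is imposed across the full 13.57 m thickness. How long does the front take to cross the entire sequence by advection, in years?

With flow normal to the layers, continuity requires the same specific discharge q through every layer.
Σ(b_i/K_i) = 5.31/0.293 + 8.26/0.000181 = 45653 d.
q = Δh / Σ(b_i/K_i) = 7.07 / 45653 = 0.0001549 m/day.
In each layer the seepage velocity is v_i = q/n_i, so the layer transit time is t_i = b_i·n_i / q:
  layer 1 (weathered basalt): t_1 = 5.31 × 0.20 / 0.0001549 = 6858 d
  layer 2 (clay): t_2 = 8.26 × 0.06 / 0.0001549 = 3200 d
Total t = Σ t_i = 10058 days = 27.54 years.

27.5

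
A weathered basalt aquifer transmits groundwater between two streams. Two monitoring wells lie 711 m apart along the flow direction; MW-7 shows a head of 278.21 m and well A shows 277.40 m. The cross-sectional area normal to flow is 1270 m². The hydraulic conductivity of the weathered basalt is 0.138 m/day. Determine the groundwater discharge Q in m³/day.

Hydraulic gradient i = (278.21 − 277.40) / 711 = 0.81 / 711 = 0.001139.
Darcy's law: Q = K · A · i = 0.1380 × 1270 × 0.001139 = 0.1997 m³/day.

0.200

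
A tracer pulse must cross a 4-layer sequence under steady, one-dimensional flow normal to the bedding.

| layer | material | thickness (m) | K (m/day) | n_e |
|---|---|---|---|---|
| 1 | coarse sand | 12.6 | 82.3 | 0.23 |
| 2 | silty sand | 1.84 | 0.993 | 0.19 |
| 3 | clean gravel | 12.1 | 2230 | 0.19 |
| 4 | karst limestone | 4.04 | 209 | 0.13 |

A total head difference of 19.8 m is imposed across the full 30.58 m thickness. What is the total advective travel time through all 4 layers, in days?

0.623

With flow normal to the layers, continuity requires the same specific discharge q through every layer.
Σ(b_i/K_i) = 12.6/82.3 + 1.84/0.993 + 12.1/2230 + 4.04/209 = 2.031 d.
q = Δh / Σ(b_i/K_i) = 19.8 / 2.031 = 9.750 m/day.
In each layer the seepage velocity is v_i = q/n_i, so the layer transit time is t_i = b_i·n_i / q:
  layer 1 (coarse sand): t_1 = 12.6 × 0.23 / 9.750 = 0.2972 d
  layer 2 (silty sand): t_2 = 1.84 × 0.19 / 9.750 = 0.03586 d
  layer 3 (clean gravel): t_3 = 12.1 × 0.19 / 9.750 = 0.2358 d
  layer 4 (karst limestone): t_4 = 4.04 × 0.13 / 9.750 = 0.05387 d
Total t = Σ t_i = 0.6228 days.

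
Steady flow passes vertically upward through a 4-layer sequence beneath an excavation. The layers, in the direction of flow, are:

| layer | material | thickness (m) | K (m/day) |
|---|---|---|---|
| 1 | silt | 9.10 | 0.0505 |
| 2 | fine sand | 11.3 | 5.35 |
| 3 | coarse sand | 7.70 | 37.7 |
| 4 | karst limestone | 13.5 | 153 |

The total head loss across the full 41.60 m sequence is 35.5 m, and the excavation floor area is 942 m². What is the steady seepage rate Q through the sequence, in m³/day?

183

Flow is perpendicular to layering, so the layers act in series and the equivalent K is the thickness-weighted harmonic mean.
Total thickness L = 9.10 + 11.3 + 7.70 + 13.5 = 41.60 m.
Σ(b_i/K_i) = 9.10/0.0505 + 11.3/5.35 + 7.70/37.7 + 13.5/153 = 182.6 d.
K_eq = L / Σ(b_i/K_i) = 41.60 / 182.6 = 0.2278 m/day.
Q = K_eq · A · (Δh/L) = 0.2278 × 942 × (35.5/41.60) = 183.1 m³/day.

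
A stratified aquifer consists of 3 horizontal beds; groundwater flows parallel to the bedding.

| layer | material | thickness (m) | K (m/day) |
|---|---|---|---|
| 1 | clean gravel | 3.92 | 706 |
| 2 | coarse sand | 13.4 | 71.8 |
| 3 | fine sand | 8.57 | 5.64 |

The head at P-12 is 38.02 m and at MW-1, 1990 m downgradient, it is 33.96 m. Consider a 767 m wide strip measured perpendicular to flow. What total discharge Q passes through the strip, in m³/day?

5910

Flow is parallel to layering, so each bed carries its own Darcy discharge and the transmissivities add.
Σ(K_i·b_i) = 706×3.92 + 71.8×13.4 + 5.64×8.57 = 3778 m²/day.
Hydraulic gradient i = (38.02 − 33.96) / 1990 = 4.06 / 1990 = 0.002040.
Q = Σ(K_i·b_i) · W · i = 3778 × 767 × 0.002040 = 5912 m³/day.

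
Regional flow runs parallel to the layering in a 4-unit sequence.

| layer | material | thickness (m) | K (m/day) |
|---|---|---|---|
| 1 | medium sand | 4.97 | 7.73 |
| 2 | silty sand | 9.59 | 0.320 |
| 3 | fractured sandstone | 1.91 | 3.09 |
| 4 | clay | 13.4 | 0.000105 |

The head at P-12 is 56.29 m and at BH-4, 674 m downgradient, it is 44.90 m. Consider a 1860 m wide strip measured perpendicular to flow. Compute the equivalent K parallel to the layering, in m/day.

Flow is parallel to layering, so each bed carries its own Darcy discharge and the transmissivities add.
Σ(K_i·b_i) = 7.73×4.97 + 0.320×9.59 + 3.09×1.91 + 0.000105×13.4 = 47.39 m²/day.
Total thickness b = 29.87 m, so K_eq = Σ(K_i·b_i)/b = 1.587 m/day.

1.59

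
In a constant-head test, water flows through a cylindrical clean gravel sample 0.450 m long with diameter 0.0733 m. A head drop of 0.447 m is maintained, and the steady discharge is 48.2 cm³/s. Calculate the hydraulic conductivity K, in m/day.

994

Cross-sectional area A = π·(d/2)² = π × (0.0733/2)² = 0.004220 m².
Convert discharge: 48.2 cm³/s = 4.820e-05 m³/s.
Darcy's law rearranged: K = Q·L / (A·Δh) = 4.820e-05 × 0.450 / (0.004220 × 0.447) = 0.01150 m/s = 993.5 m/day.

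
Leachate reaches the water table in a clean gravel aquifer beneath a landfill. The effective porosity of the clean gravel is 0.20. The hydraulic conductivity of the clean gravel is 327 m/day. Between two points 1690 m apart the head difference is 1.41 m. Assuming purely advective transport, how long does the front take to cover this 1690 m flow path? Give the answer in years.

3.39

Hydraulic gradient i = Δh / L = 1.41 / 1690 = 0.0008343.
Darcy flux q = K · i = 327.0 × 0.0008343 = 0.2728 m/day.
Seepage velocity v = q / n_e = 0.2728 / 0.20 = 1.364 m/day.
Travel time t = L / v = 1690 / 1.364 = 1239 days = 3.392 years.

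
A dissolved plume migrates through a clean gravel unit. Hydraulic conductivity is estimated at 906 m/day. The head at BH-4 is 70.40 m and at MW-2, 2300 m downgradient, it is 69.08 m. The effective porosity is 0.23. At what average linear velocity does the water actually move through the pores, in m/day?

2.26

Hydraulic gradient i = (70.40 − 69.08) / 2300 = 1.32 / 2300 = 0.0005739.
Darcy flux q = K · i = 906.0 × 0.0005739 = 0.5200 m/day.
Seepage velocity v = q / n_e = 0.5200 / 0.23 = 2.261 m/day.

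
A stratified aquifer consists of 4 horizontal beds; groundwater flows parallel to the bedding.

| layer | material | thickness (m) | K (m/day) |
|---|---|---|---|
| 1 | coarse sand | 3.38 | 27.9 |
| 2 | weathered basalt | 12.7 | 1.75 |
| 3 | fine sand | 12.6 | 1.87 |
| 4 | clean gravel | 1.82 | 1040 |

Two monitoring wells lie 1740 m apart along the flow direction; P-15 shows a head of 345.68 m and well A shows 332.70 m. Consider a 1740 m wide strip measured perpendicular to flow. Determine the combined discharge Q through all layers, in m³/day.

26400

Flow is parallel to layering, so each bed carries its own Darcy discharge and the transmissivities add.
Σ(K_i·b_i) = 27.9×3.38 + 1.75×12.7 + 1.87×12.6 + 1040×1.82 = 2033 m²/day.
Hydraulic gradient i = (345.68 − 332.70) / 1740 = 12.98 / 1740 = 0.007460.
Q = Σ(K_i·b_i) · W · i = 2033 × 1740 × 0.007460 = 26387 m³/day.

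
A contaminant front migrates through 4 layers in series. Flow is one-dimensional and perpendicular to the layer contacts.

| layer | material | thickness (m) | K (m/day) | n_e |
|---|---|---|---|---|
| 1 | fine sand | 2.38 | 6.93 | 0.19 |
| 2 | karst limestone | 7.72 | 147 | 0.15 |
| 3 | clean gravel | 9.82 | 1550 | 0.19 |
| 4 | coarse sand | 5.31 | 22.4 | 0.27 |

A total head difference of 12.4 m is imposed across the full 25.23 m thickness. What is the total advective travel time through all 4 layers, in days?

0.253

With flow normal to the layers, continuity requires the same specific discharge q through every layer.
Σ(b_i/K_i) = 2.38/6.93 + 7.72/147 + 9.82/1550 + 5.31/22.4 = 0.6393 d.
q = Δh / Σ(b_i/K_i) = 12.4 / 0.6393 = 19.39 m/day.
In each layer the seepage velocity is v_i = q/n_i, so the layer transit time is t_i = b_i·n_i / q:
  layer 1 (fine sand): t_1 = 2.38 × 0.19 / 19.39 = 0.02332 d
  layer 2 (karst limestone): t_2 = 7.72 × 0.15 / 19.39 = 0.05971 d
  layer 3 (clean gravel): t_3 = 9.82 × 0.19 / 19.39 = 0.09620 d
  layer 4 (coarse sand): t_4 = 5.31 × 0.27 / 19.39 = 0.07392 d
Total t = Σ t_i = 0.2531 days.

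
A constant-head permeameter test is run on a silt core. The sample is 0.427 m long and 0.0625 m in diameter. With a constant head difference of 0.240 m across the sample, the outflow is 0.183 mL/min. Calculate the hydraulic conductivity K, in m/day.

0.153

Cross-sectional area A = π·(d/2)² = π × (0.0625/2)² = 0.003068 m².
Convert discharge: 0.183 mL/min = 3.050e-09 m³/s.
Darcy's law rearranged: K = Q·L / (A·Δh) = 3.050e-09 × 0.427 / (0.003068 × 0.240) = 1.769e-06 m/s = 0.1528 m/day.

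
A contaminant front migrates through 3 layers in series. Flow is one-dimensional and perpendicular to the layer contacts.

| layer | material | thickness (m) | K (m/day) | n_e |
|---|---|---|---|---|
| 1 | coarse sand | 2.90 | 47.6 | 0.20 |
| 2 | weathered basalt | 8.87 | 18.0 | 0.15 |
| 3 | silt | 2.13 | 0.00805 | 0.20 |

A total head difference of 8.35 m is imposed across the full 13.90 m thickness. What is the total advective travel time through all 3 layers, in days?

74.2

With flow normal to the layers, continuity requires the same specific discharge q through every layer.
Σ(b_i/K_i) = 2.90/47.6 + 8.87/18.0 + 2.13/0.00805 = 265.1 d.
q = Δh / Σ(b_i/K_i) = 8.35 / 265.1 = 0.03149 m/day.
In each layer the seepage velocity is v_i = q/n_i, so the layer transit time is t_i = b_i·n_i / q:
  layer 1 (coarse sand): t_1 = 2.90 × 0.20 / 0.03149 = 18.42 d
  layer 2 (weathered basalt): t_2 = 8.87 × 0.15 / 0.03149 = 42.25 d
  layer 3 (silt): t_3 = 2.13 × 0.20 / 0.03149 = 13.53 d
Total t = Σ t_i = 74.19 days.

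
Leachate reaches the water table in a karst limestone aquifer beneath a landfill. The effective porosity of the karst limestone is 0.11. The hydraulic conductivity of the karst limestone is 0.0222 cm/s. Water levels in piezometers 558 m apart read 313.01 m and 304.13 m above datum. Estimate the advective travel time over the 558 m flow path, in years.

0.551

Convert K: 0.0222 cm/s × 864 = 19.18 m/day.
Hydraulic gradient i = (313.01 − 304.13) / 558 = 8.88 / 558 = 0.01591.
Darcy flux q = K · i = 19.18 × 0.01591 = 0.3052 m/day.
Seepage velocity v = q / n_e = 0.3052 / 0.11 = 2.775 m/day.
Travel time t = L / v = 558 / 2.775 = 201.1 days = 0.5505 years.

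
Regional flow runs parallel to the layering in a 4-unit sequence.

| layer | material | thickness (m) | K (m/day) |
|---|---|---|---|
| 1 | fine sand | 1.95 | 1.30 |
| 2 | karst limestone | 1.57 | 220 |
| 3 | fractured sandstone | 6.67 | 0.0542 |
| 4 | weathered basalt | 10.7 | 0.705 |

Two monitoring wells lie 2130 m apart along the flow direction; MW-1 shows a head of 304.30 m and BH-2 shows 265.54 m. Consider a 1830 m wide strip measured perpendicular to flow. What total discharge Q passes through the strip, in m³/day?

11800

Flow is parallel to layering, so each bed carries its own Darcy discharge and the transmissivities add.
Σ(K_i·b_i) = 1.30×1.95 + 220×1.57 + 0.0542×6.67 + 0.705×10.7 = 355.8 m²/day.
Hydraulic gradient i = (304.30 − 265.54) / 2130 = 38.76 / 2130 = 0.01820.
Q = Σ(K_i·b_i) · W · i = 355.8 × 1830 × 0.01820 = 11850 m³/day.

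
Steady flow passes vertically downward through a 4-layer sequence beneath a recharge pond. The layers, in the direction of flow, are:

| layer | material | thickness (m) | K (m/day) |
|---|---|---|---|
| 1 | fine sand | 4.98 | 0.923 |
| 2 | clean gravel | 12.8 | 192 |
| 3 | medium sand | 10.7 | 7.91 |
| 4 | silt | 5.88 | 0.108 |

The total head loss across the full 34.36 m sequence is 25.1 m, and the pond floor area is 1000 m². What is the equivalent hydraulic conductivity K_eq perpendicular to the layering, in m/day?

0.561

Flow is perpendicular to layering, so the layers act in series and the equivalent K is the thickness-weighted harmonic mean.
Total thickness L = 4.98 + 12.8 + 10.7 + 5.88 = 34.36 m.
Σ(b_i/K_i) = 4.98/0.923 + 12.8/192 + 10.7/7.91 + 5.88/0.108 = 61.26 d.
K_eq = L / Σ(b_i/K_i) = 34.36 / 61.26 = 0.5609 m/day.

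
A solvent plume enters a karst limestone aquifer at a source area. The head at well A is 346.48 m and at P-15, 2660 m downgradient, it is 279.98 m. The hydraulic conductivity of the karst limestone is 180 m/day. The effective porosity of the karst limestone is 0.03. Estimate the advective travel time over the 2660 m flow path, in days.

Hydraulic gradient i = (346.48 − 279.98) / 2660 = 66.5 / 2660 = 0.02500.
Darcy flux q = K · i = 180.0 × 0.02500 = 4.500 m/day.
Seepage velocity v = q / n_e = 4.500 / 0.03 = 150.0 m/day.
Travel time t = L / v = 2660 / 150.0 = 17.73 days.

17.7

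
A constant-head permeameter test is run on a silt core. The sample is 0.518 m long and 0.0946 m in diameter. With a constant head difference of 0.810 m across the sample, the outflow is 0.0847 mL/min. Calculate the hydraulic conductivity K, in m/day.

Cross-sectional area A = π·(d/2)² = π × (0.0946/2)² = 0.007029 m².
Convert discharge: 0.0847 mL/min = 1.412e-09 m³/s.
Darcy's law rearranged: K = Q·L / (A·Δh) = 1.412e-09 × 0.518 / (0.007029 × 0.810) = 1.284e-07 m/s = 0.01110 m/day.

0.0111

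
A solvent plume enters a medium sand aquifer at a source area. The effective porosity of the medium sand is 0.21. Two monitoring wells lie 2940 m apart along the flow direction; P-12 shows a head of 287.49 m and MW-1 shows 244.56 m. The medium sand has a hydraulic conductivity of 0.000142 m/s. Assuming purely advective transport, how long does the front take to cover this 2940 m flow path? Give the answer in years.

Convert K: 0.000142 m/s × 86400 = 12.27 m/day.
Hydraulic gradient i = (287.49 − 244.56) / 2940 = 42.93 / 2940 = 0.01460.
Darcy flux q = K · i = 12.27 × 0.01460 = 0.1791 m/day.
Seepage velocity v = q / n_e = 0.1791 / 0.21 = 0.8531 m/day.
Travel time t = L / v = 2940 / 0.8531 = 3446 days = 9.435 years.

9.44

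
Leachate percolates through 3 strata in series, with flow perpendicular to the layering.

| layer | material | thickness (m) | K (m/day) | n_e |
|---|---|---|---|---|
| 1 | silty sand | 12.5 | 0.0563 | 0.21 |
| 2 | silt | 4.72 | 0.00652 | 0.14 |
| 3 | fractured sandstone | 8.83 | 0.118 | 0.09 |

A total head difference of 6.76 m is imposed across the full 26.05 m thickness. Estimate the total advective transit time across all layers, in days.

616

With flow normal to the layers, continuity requires the same specific discharge q through every layer.
Σ(b_i/K_i) = 12.5/0.0563 + 4.72/0.00652 + 8.83/0.118 = 1021 d.
q = Δh / Σ(b_i/K_i) = 6.76 / 1021 = 0.006622 m/day.
In each layer the seepage velocity is v_i = q/n_i, so the layer transit time is t_i = b_i·n_i / q:
  layer 1 (silty sand): t_1 = 12.5 × 0.21 / 0.006622 = 396.4 d
  layer 2 (silt): t_2 = 4.72 × 0.14 / 0.006622 = 99.78 d
  layer 3 (fractured sandstone): t_3 = 8.83 × 0.09 / 0.006622 = 120.0 d
Total t = Σ t_i = 616.2 days.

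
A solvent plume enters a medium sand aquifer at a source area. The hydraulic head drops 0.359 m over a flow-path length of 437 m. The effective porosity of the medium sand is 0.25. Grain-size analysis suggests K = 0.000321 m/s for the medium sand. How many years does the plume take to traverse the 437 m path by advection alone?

Convert K: 0.000321 m/s × 86400 = 27.73 m/day.
Hydraulic gradient i = Δh / L = 0.359 / 437 = 0.0008215.
Darcy flux q = K · i = 27.73 × 0.0008215 = 0.02278 m/day.
Seepage velocity v = q / n_e = 0.02278 / 0.25 = 0.09114 m/day.
Travel time t = L / v = 437 / 0.09114 = 4795 days = 13.13 years.

13.1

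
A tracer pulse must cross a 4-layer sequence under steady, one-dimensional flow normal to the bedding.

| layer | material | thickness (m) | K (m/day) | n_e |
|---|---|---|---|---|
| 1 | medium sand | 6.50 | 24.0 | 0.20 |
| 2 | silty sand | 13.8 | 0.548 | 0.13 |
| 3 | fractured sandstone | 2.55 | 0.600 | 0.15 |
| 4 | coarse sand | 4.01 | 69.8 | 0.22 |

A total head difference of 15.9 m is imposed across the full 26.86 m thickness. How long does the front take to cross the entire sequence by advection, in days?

8.16

With flow normal to the layers, continuity requires the same specific discharge q through every layer.
Σ(b_i/K_i) = 6.50/24.0 + 13.8/0.548 + 2.55/0.600 + 4.01/69.8 = 29.76 d.
q = Δh / Σ(b_i/K_i) = 15.9 / 29.76 = 0.5343 m/day.
In each layer the seepage velocity is v_i = q/n_i, so the layer transit time is t_i = b_i·n_i / q:
  layer 1 (medium sand): t_1 = 6.50 × 0.20 / 0.5343 = 2.433 d
  layer 2 (silty sand): t_2 = 13.8 × 0.13 / 0.5343 = 3.358 d
  layer 3 (fractured sandstone): t_3 = 2.55 × 0.15 / 0.5343 = 0.7159 d
  layer 4 (coarse sand): t_4 = 4.01 × 0.22 / 0.5343 = 1.651 d
Total t = Σ t_i = 8.158 days.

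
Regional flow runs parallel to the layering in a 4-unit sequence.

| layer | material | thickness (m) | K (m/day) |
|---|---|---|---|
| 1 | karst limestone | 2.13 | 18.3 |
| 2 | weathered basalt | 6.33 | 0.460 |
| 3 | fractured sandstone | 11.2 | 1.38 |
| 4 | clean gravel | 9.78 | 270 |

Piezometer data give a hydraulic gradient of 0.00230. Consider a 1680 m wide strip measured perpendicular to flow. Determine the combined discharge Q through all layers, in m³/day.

Flow is parallel to layering, so each bed carries its own Darcy discharge and the transmissivities add.
Σ(K_i·b_i) = 18.3×2.13 + 0.460×6.33 + 1.38×11.2 + 270×9.78 = 2698 m²/day.
Hydraulic gradient i = 0.00230.
Q = Σ(K_i·b_i) · W · i = 2698 × 1680 × 0.002300 = 10425 m³/day.

10400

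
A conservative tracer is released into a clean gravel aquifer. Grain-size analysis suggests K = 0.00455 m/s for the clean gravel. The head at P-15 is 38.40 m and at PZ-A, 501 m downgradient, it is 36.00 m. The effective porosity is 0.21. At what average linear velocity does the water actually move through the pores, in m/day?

8.97

Convert K: 0.00455 m/s × 86400 = 393.1 m/day.
Hydraulic gradient i = (38.40 − 36.00) / 501 = 2.4 / 501 = 0.004790.
Darcy flux q = K · i = 393.1 × 0.004790 = 1.883 m/day.
Seepage velocity v = q / n_e = 1.883 / 0.21 = 8.968 m/day.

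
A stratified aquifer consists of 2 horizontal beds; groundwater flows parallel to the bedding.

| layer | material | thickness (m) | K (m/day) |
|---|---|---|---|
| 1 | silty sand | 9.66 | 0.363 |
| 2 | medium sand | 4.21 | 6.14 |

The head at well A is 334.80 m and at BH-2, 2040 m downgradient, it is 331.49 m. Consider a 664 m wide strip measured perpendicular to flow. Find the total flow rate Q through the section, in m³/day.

31.6

Flow is parallel to layering, so each bed carries its own Darcy discharge and the transmissivities add.
Σ(K_i·b_i) = 0.363×9.66 + 6.14×4.21 = 29.36 m²/day.
Hydraulic gradient i = (334.80 − 331.49) / 2040 = 3.31 / 2040 = 0.001623.
Q = Σ(K_i·b_i) · W · i = 29.36 × 664 × 0.001623 = 31.63 m³/day.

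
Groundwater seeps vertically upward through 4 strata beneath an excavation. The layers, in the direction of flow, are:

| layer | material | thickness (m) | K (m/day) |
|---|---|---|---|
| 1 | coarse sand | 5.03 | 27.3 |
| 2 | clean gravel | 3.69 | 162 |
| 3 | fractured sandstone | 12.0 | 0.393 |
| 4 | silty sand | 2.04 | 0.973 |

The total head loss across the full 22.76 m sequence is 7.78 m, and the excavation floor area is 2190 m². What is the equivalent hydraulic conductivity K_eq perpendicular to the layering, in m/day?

0.693

Flow is perpendicular to layering, so the layers act in series and the equivalent K is the thickness-weighted harmonic mean.
Total thickness L = 5.03 + 3.69 + 12.0 + 2.04 = 22.76 m.
Σ(b_i/K_i) = 5.03/27.3 + 3.69/162 + 12.0/0.393 + 2.04/0.973 = 32.84 d.
K_eq = L / Σ(b_i/K_i) = 22.76 / 32.84 = 0.6931 m/day.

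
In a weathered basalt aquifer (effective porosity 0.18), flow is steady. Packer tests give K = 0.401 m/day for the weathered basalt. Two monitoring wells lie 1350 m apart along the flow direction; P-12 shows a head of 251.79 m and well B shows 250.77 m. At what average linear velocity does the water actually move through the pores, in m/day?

0.00168

Hydraulic gradient i = (251.79 − 250.77) / 1350 = 1.02 / 1350 = 0.0007556.
Darcy flux q = K · i = 0.4010 × 0.0007556 = 0.0003030 m/day.
Seepage velocity v = q / n_e = 0.0003030 / 0.18 = 0.001683 m/day.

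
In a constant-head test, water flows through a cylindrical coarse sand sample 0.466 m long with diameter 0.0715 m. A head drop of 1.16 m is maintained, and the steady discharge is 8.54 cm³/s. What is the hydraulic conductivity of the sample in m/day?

Cross-sectional area A = π·(d/2)² = π × (0.0715/2)² = 0.004015 m².
Convert discharge: 8.54 cm³/s = 8.540e-06 m³/s.
Darcy's law rearranged: K = Q·L / (A·Δh) = 8.540e-06 × 0.466 / (0.004015 × 1.16) = 0.0008544 m/s = 73.82 m/day.

73.8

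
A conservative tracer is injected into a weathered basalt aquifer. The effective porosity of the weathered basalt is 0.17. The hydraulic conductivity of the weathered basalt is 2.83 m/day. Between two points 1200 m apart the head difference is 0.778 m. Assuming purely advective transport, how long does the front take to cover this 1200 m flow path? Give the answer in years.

304

Hydraulic gradient i = Δh / L = 0.778 / 1200 = 0.0006483.
Darcy flux q = K · i = 2.830 × 0.0006483 = 0.001835 m/day.
Seepage velocity v = q / n_e = 0.001835 / 0.17 = 0.01079 m/day.
Travel time t = L / v = 1200 / 0.01079 = 1.112e+05 days = 304.4 years.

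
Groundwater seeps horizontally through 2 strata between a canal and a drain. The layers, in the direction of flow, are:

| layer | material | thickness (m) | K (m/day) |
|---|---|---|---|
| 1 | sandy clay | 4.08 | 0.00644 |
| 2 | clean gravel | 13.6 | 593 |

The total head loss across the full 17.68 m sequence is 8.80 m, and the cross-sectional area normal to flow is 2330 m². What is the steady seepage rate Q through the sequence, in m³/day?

Flow is perpendicular to layering, so the layers act in series and the equivalent K is the thickness-weighted harmonic mean.
Total thickness L = 4.08 + 13.6 = 17.68 m.
Σ(b_i/K_i) = 4.08/0.00644 + 13.6/593 = 633.6 d.
K_eq = L / Σ(b_i/K_i) = 17.68 / 633.6 = 0.02791 m/day.
Q = K_eq · A · (Δh/L) = 0.02791 × 2330 × (8.80/17.68) = 32.36 m³/day.

32.4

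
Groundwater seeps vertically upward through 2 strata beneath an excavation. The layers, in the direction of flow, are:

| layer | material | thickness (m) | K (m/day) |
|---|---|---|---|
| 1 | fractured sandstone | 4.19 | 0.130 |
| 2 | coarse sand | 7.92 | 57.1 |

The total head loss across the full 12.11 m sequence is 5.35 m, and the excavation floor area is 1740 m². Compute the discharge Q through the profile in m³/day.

288

Flow is perpendicular to layering, so the layers act in series and the equivalent K is the thickness-weighted harmonic mean.
Total thickness L = 4.19 + 7.92 = 12.11 m.
Σ(b_i/K_i) = 4.19/0.130 + 7.92/57.1 = 32.37 d.
K_eq = L / Σ(b_i/K_i) = 12.11 / 32.37 = 0.3741 m/day.
Q = K_eq · A · (Δh/L) = 0.3741 × 1740 × (5.35/12.11) = 287.6 m³/day.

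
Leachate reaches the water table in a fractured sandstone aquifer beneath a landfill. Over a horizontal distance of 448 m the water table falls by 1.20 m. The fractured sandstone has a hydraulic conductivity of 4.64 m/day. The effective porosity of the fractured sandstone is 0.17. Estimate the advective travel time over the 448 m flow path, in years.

Hydraulic gradient i = Δh / L = 1.20 / 448 = 0.002679.
Darcy flux q = K · i = 4.640 × 0.002679 = 0.01243 m/day.
Seepage velocity v = q / n_e = 0.01243 / 0.17 = 0.07311 m/day.
Travel time t = L / v = 448 / 0.07311 = 6128 days = 16.78 years.

16.8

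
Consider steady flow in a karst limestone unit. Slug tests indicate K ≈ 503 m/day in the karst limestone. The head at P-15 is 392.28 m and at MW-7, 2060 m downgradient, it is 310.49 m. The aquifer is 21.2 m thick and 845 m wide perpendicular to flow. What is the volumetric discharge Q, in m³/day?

Cross-sectional area A = 845 × 21.2 = 17914 m².
Hydraulic gradient i = (392.28 − 310.49) / 2060 = 81.79 / 2060 = 0.03970.
Darcy's law: Q = K · A · i = 503.0 × 17914 × 0.03970 = 3.578e+05 m³/day.

358000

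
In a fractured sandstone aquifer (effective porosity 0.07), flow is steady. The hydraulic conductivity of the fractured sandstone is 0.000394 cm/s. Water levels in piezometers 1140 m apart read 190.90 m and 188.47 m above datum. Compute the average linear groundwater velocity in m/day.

0.0104

Convert K: 0.000394 cm/s × 864 = 0.3404 m/day.
Hydraulic gradient i = (190.90 − 188.47) / 1140 = 2.43 / 1140 = 0.002132.
Darcy flux q = K · i = 0.3404 × 0.002132 = 0.0007256 m/day.
Seepage velocity v = q / n_e = 0.0007256 / 0.07 = 0.01037 m/day.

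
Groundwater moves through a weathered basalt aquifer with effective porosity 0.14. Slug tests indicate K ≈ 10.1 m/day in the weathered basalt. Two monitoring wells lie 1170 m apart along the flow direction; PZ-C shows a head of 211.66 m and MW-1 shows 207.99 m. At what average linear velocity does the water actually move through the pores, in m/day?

Hydraulic gradient i = (211.66 − 207.99) / 1170 = 3.67 / 1170 = 0.003137.
Darcy flux q = K · i = 10.10 × 0.003137 = 0.03168 m/day.
Seepage velocity v = q / n_e = 0.03168 / 0.14 = 0.2263 m/day.

0.226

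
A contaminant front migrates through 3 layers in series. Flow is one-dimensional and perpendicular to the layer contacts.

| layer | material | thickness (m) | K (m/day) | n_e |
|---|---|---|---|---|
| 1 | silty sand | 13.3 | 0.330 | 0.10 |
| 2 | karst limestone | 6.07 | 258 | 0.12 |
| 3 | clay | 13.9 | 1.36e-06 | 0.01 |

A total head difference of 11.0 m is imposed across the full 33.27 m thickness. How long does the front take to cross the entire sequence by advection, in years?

5590

With flow normal to the layers, continuity requires the same specific discharge q through every layer.
Σ(b_i/K_i) = 13.3/0.330 + 6.07/258 + 13.9/1.36e-06 = 1.022e+07 d.
q = Δh / Σ(b_i/K_i) = 11.0 / 1.022e+07 = 1.076e-06 m/day.
In each layer the seepage velocity is v_i = q/n_i, so the layer transit time is t_i = b_i·n_i / q:
  layer 1 (silty sand): t_1 = 13.3 × 0.10 / 1.076e-06 = 1.236e+06 d
  layer 2 (karst limestone): t_2 = 6.07 × 0.12 / 1.076e-06 = 6.768e+05 d
  layer 3 (clay): t_3 = 13.9 × 0.01 / 1.076e-06 = 1.292e+05 d
Total t = Σ t_i = 2.042e+06 days = 5590 years.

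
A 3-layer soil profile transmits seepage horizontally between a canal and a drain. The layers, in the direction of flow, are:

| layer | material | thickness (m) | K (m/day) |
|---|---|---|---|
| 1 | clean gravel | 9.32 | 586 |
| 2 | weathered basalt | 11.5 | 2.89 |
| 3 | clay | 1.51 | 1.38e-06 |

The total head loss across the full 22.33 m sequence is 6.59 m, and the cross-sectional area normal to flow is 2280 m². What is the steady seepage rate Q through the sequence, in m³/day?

0.0137

Flow is perpendicular to layering, so the layers act in series and the equivalent K is the thickness-weighted harmonic mean.
Total thickness L = 9.32 + 11.5 + 1.51 = 22.33 m.
Σ(b_i/K_i) = 9.32/586 + 11.5/2.89 + 1.51/1.38e-06 = 1.094e+06 d.
K_eq = L / Σ(b_i/K_i) = 22.33 / 1.094e+06 = 2.041e-05 m/day.
Q = K_eq · A · (Δh/L) = 2.041e-05 × 2280 × (6.59/22.33) = 0.01373 m³/day.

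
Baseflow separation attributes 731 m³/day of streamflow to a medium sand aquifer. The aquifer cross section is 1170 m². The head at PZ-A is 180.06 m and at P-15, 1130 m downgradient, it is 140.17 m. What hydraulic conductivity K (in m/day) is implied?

Hydraulic gradient i = (180.06 − 140.17) / 1130 = 39.89 / 1130 = 0.03530.
From Q = K·A·i, K = Q / (A·i) = 731 / (1170 × 0.03530) = 17.70 m/day.

17.7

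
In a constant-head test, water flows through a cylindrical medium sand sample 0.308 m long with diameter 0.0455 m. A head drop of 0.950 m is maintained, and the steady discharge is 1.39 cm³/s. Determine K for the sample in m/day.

23.9

Cross-sectional area A = π·(d/2)² = π × (0.0455/2)² = 0.001626 m².
Convert discharge: 1.39 cm³/s = 1.390e-06 m³/s.
Darcy's law rearranged: K = Q·L / (A·Δh) = 1.390e-06 × 0.308 / (0.001626 × 0.950) = 0.0002772 m/s = 23.95 m/day.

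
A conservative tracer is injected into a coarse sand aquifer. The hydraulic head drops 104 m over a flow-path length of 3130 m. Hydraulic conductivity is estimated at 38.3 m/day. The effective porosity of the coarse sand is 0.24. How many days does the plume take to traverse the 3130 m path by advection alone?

Hydraulic gradient i = Δh / L = 104 / 3130 = 0.03323.
Darcy flux q = K · i = 38.30 × 0.03323 = 1.273 m/day.
Seepage velocity v = q / n_e = 1.273 / 0.24 = 5.302 m/day.
Travel time t = L / v = 3130 / 5.302 = 590.3 days.

590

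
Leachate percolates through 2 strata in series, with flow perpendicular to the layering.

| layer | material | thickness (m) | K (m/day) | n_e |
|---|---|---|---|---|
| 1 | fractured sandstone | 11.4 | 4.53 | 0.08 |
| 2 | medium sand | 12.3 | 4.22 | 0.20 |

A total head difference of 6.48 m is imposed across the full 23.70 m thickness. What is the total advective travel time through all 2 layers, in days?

2.83

With flow normal to the layers, continuity requires the same specific discharge q through every layer.
Σ(b_i/K_i) = 11.4/4.53 + 12.3/4.22 = 5.431 d.
q = Δh / Σ(b_i/K_i) = 6.48 / 5.431 = 1.193 m/day.
In each layer the seepage velocity is v_i = q/n_i, so the layer transit time is t_i = b_i·n_i / q:
  layer 1 (fractured sandstone): t_1 = 11.4 × 0.08 / 1.193 = 0.7644 d
  layer 2 (medium sand): t_2 = 12.3 × 0.20 / 1.193 = 2.062 d
Total t = Σ t_i = 2.826 days.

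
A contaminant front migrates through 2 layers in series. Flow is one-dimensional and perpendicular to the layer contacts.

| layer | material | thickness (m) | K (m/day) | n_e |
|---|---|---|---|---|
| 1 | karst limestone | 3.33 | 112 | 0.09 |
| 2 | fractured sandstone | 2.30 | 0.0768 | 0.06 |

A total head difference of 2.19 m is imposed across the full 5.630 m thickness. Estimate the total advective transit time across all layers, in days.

With flow normal to the layers, continuity requires the same specific discharge q through every layer.
Σ(b_i/K_i) = 3.33/112 + 2.30/0.0768 = 29.98 d.
q = Δh / Σ(b_i/K_i) = 2.19 / 29.98 = 0.07305 m/day.
In each layer the seepage velocity is v_i = q/n_i, so the layer transit time is t_i = b_i·n_i / q:
  layer 1 (karst limestone): t_1 = 3.33 × 0.09 / 0.07305 = 4.102 d
  layer 2 (fractured sandstone): t_2 = 2.30 × 0.06 / 0.07305 = 1.889 d
Total t = Σ t_i = 5.991 days.

5.99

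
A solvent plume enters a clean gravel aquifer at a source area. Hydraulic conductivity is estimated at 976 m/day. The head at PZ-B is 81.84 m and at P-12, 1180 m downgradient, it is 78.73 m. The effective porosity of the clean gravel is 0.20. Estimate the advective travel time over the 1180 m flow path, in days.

Hydraulic gradient i = (81.84 − 78.73) / 1180 = 3.11 / 1180 = 0.002636.
Darcy flux q = K · i = 976.0 × 0.002636 = 2.572 m/day.
Seepage velocity v = q / n_e = 2.572 / 0.20 = 12.86 m/day.
Travel time t = L / v = 1180 / 12.86 = 91.75 days.

91.7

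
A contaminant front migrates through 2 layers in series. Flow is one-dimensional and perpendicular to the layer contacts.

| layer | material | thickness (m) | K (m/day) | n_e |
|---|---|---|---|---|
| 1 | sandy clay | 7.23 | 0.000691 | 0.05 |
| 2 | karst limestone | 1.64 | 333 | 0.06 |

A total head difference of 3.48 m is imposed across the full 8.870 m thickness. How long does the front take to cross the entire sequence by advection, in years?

3.79

With flow normal to the layers, continuity requires the same specific discharge q through every layer.
Σ(b_i/K_i) = 7.23/0.000691 + 1.64/333 = 10463 d.
q = Δh / Σ(b_i/K_i) = 3.48 / 10463 = 0.0003326 m/day.
In each layer the seepage velocity is v_i = q/n_i, so the layer transit time is t_i = b_i·n_i / q:
  layer 1 (sandy clay): t_1 = 7.23 × 0.05 / 0.0003326 = 1087 d
  layer 2 (karst limestone): t_2 = 1.64 × 0.06 / 0.0003326 = 295.9 d
Total t = Σ t_i = 1383 days = 3.786 years.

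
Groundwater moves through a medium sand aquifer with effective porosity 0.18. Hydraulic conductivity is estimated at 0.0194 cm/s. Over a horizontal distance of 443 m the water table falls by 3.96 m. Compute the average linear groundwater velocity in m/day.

0.832

Convert K: 0.0194 cm/s × 864 = 16.76 m/day.
Hydraulic gradient i = Δh / L = 3.96 / 443 = 0.008939.
Darcy flux q = K · i = 16.76 × 0.008939 = 0.1498 m/day.
Seepage velocity v = q / n_e = 0.1498 / 0.18 = 0.8324 m/day.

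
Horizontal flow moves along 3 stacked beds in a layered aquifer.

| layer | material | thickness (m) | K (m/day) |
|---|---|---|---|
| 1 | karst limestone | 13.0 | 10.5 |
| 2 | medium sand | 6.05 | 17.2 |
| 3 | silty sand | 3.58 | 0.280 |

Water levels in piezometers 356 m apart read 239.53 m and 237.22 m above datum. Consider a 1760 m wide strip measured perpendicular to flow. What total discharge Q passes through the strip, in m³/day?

2760

Flow is parallel to layering, so each bed carries its own Darcy discharge and the transmissivities add.
Σ(K_i·b_i) = 10.5×13.0 + 17.2×6.05 + 0.280×3.58 = 241.6 m²/day.
Hydraulic gradient i = (239.53 − 237.22) / 356 = 2.31 / 356 = 0.006489.
Q = Σ(K_i·b_i) · W · i = 241.6 × 1760 × 0.006489 = 2759 m³/day.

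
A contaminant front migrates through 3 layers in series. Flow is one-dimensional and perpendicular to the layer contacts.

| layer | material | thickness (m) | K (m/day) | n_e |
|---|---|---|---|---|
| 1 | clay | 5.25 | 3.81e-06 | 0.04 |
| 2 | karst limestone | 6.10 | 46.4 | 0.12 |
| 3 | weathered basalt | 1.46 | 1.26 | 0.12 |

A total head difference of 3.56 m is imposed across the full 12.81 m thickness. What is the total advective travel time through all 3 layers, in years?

With flow normal to the layers, continuity requires the same specific discharge q through every layer.
Σ(b_i/K_i) = 5.25/3.81e-06 + 6.10/46.4 + 1.46/1.26 = 1.378e+06 d.
q = Δh / Σ(b_i/K_i) = 3.56 / 1.378e+06 = 2.584e-06 m/day.
In each layer the seepage velocity is v_i = q/n_i, so the layer transit time is t_i = b_i·n_i / q:
  layer 1 (clay): t_1 = 5.25 × 0.04 / 2.584e-06 = 81284 d
  layer 2 (karst limestone): t_2 = 6.10 × 0.12 / 2.584e-06 = 2.833e+05 d
  layer 3 (weathered basalt): t_3 = 1.46 × 0.12 / 2.584e-06 = 67814 d
Total t = Σ t_i = 4.324e+05 days = 1184 years.

1180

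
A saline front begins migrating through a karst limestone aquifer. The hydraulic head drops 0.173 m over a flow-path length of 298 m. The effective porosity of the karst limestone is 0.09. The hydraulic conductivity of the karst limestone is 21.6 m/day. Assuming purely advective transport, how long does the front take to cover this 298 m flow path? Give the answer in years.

Hydraulic gradient i = Δh / L = 0.173 / 298 = 0.0005805.
Darcy flux q = K · i = 21.60 × 0.0005805 = 0.01254 m/day.
Seepage velocity v = q / n_e = 0.01254 / 0.09 = 0.1393 m/day.
Travel time t = L / v = 298 / 0.1393 = 2139 days = 5.856 years.

5.86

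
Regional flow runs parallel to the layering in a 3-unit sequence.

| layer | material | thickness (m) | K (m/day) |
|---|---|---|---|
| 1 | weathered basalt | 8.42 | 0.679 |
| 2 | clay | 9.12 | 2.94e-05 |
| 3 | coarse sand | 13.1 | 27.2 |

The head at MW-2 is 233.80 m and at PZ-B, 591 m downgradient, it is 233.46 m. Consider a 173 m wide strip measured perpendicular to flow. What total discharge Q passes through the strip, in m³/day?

Flow is parallel to layering, so each bed carries its own Darcy discharge and the transmissivities add.
Σ(K_i·b_i) = 0.679×8.42 + 2.94e-05×9.12 + 27.2×13.1 = 362.0 m²/day.
Hydraulic gradient i = (233.80 − 233.46) / 591 = 0.34 / 591 = 0.0005753.
Q = Σ(K_i·b_i) · W · i = 362.0 × 173 × 0.0005753 = 36.03 m³/day.

36.0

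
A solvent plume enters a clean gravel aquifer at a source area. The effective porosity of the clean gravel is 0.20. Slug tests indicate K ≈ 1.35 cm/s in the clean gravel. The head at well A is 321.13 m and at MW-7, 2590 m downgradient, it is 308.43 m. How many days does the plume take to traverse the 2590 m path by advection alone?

Convert K: 1.35 cm/s × 864 = 1166 m/day.
Hydraulic gradient i = (321.13 − 308.43) / 2590 = 12.7 / 2590 = 0.004903.
Darcy flux q = K · i = 1166 × 0.004903 = 5.719 m/day.
Seepage velocity v = q / n_e = 5.719 / 0.20 = 28.60 m/day.
Travel time t = L / v = 2590 / 28.60 = 90.57 days.

90.6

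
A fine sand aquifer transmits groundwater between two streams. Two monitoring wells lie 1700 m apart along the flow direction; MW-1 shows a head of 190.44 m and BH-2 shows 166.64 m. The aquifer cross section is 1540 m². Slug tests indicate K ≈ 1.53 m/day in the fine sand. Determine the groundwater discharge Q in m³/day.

Hydraulic gradient i = (190.44 − 166.64) / 1700 = 23.8 / 1700 = 0.01400.
Darcy's law: Q = K · A · i = 1.530 × 1540 × 0.01400 = 32.99 m³/day.

33.0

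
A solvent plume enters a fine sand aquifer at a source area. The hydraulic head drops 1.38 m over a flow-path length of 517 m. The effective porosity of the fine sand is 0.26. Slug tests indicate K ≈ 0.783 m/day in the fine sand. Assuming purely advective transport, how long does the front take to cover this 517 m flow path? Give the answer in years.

Hydraulic gradient i = Δh / L = 1.38 / 517 = 0.002669.
Darcy flux q = K · i = 0.7830 × 0.002669 = 0.002090 m/day.
Seepage velocity v = q / n_e = 0.002090 / 0.26 = 0.008039 m/day.
Travel time t = L / v = 517 / 0.008039 = 64315 days = 176.1 years.

176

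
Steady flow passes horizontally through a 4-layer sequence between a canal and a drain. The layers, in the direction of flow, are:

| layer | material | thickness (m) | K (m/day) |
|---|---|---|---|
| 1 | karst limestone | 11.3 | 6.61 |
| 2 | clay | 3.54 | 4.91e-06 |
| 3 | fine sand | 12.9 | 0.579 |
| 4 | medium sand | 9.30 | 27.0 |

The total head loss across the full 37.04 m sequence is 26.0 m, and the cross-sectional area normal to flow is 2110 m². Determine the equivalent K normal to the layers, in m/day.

5.14e-05

Flow is perpendicular to layering, so the layers act in series and the equivalent K is the thickness-weighted harmonic mean.
Total thickness L = 11.3 + 3.54 + 12.9 + 9.30 = 37.04 m.
Σ(b_i/K_i) = 11.3/6.61 + 3.54/4.91e-06 + 12.9/0.579 + 9.30/27.0 = 7.210e+05 d.
K_eq = L / Σ(b_i/K_i) = 37.04 / 7.210e+05 = 5.137e-05 m/day.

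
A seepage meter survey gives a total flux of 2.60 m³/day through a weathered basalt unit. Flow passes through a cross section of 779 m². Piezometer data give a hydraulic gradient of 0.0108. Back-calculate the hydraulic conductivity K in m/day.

Hydraulic gradient i = 0.0108.
From Q = K·A·i, K = Q / (A·i) = 2.60 / (779.0 × 0.01080) = 0.3090 m/day.

0.309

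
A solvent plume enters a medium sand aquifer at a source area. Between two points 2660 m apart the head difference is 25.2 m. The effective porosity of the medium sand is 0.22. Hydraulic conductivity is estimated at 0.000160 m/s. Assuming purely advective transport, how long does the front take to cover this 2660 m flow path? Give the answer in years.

Convert K: 0.000160 m/s × 86400 = 13.82 m/day.
Hydraulic gradient i = Δh / L = 25.2 / 2660 = 0.009474.
Darcy flux q = K · i = 13.82 × 0.009474 = 0.1310 m/day.
Seepage velocity v = q / n_e = 0.1310 / 0.22 = 0.5953 m/day.
Travel time t = L / v = 2660 / 0.5953 = 4468 days = 12.23 years.

12.2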